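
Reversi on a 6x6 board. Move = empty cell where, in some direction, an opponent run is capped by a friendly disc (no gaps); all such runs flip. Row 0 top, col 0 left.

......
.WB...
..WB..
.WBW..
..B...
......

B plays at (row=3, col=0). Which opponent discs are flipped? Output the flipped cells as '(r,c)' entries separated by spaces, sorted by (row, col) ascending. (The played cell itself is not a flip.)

Dir NW: edge -> no flip
Dir N: first cell '.' (not opp) -> no flip
Dir NE: first cell '.' (not opp) -> no flip
Dir W: edge -> no flip
Dir E: opp run (3,1) capped by B -> flip
Dir SW: edge -> no flip
Dir S: first cell '.' (not opp) -> no flip
Dir SE: first cell '.' (not opp) -> no flip

Answer: (3,1)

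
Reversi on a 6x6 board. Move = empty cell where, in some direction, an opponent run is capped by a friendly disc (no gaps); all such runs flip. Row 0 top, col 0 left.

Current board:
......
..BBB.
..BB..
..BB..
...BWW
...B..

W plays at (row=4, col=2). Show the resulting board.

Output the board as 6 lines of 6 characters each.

Answer: ......
..BBB.
..BB..
..BB..
..WWWW
...B..

Derivation:
Place W at (4,2); scan 8 dirs for brackets.
Dir NW: first cell '.' (not opp) -> no flip
Dir N: opp run (3,2) (2,2) (1,2), next='.' -> no flip
Dir NE: opp run (3,3), next='.' -> no flip
Dir W: first cell '.' (not opp) -> no flip
Dir E: opp run (4,3) capped by W -> flip
Dir SW: first cell '.' (not opp) -> no flip
Dir S: first cell '.' (not opp) -> no flip
Dir SE: opp run (5,3), next=edge -> no flip
All flips: (4,3)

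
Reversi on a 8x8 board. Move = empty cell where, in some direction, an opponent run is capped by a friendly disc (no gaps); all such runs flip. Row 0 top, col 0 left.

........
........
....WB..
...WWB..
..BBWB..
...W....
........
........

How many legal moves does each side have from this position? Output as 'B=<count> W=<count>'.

Answer: B=7 W=9

Derivation:
-- B to move --
(1,3): flips 1 -> legal
(1,4): no bracket -> illegal
(1,5): flips 2 -> legal
(2,2): no bracket -> illegal
(2,3): flips 3 -> legal
(3,2): flips 2 -> legal
(5,2): no bracket -> illegal
(5,4): no bracket -> illegal
(5,5): no bracket -> illegal
(6,2): flips 2 -> legal
(6,3): flips 1 -> legal
(6,4): flips 1 -> legal
B mobility = 7
-- W to move --
(1,4): no bracket -> illegal
(1,5): no bracket -> illegal
(1,6): flips 1 -> legal
(2,6): flips 2 -> legal
(3,1): flips 1 -> legal
(3,2): no bracket -> illegal
(3,6): flips 1 -> legal
(4,1): flips 2 -> legal
(4,6): flips 2 -> legal
(5,1): flips 1 -> legal
(5,2): flips 1 -> legal
(5,4): no bracket -> illegal
(5,5): no bracket -> illegal
(5,6): flips 1 -> legal
W mobility = 9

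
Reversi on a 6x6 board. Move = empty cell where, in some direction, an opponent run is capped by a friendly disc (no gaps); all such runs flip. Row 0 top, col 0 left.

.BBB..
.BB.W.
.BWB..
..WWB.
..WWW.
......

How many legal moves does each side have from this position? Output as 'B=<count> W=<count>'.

Answer: B=8 W=7

Derivation:
-- B to move --
(0,4): no bracket -> illegal
(0,5): flips 1 -> legal
(1,3): no bracket -> illegal
(1,5): no bracket -> illegal
(2,4): no bracket -> illegal
(2,5): flips 1 -> legal
(3,1): flips 2 -> legal
(3,5): no bracket -> illegal
(4,1): flips 1 -> legal
(4,5): no bracket -> illegal
(5,1): no bracket -> illegal
(5,2): flips 4 -> legal
(5,3): flips 2 -> legal
(5,4): flips 3 -> legal
(5,5): flips 3 -> legal
B mobility = 8
-- W to move --
(0,0): flips 1 -> legal
(0,4): no bracket -> illegal
(1,0): flips 1 -> legal
(1,3): flips 1 -> legal
(2,0): flips 1 -> legal
(2,4): flips 2 -> legal
(2,5): flips 1 -> legal
(3,0): no bracket -> illegal
(3,1): no bracket -> illegal
(3,5): flips 1 -> legal
(4,5): no bracket -> illegal
W mobility = 7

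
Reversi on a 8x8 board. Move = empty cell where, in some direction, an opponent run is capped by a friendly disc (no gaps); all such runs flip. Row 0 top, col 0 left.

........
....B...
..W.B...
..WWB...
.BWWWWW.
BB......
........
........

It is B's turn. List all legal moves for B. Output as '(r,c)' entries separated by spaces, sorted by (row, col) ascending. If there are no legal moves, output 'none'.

Answer: (2,3) (3,1) (4,7) (5,2) (5,4) (5,6)

Derivation:
(1,1): no bracket -> illegal
(1,2): no bracket -> illegal
(1,3): no bracket -> illegal
(2,1): no bracket -> illegal
(2,3): flips 1 -> legal
(3,1): flips 2 -> legal
(3,5): no bracket -> illegal
(3,6): no bracket -> illegal
(3,7): no bracket -> illegal
(4,7): flips 5 -> legal
(5,2): flips 1 -> legal
(5,3): no bracket -> illegal
(5,4): flips 1 -> legal
(5,5): no bracket -> illegal
(5,6): flips 1 -> legal
(5,7): no bracket -> illegal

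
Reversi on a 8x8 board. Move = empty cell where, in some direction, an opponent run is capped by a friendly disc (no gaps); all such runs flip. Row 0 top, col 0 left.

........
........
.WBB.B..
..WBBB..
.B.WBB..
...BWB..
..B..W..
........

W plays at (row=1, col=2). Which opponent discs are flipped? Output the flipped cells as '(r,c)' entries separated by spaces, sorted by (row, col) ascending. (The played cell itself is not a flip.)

Answer: (2,2)

Derivation:
Dir NW: first cell '.' (not opp) -> no flip
Dir N: first cell '.' (not opp) -> no flip
Dir NE: first cell '.' (not opp) -> no flip
Dir W: first cell '.' (not opp) -> no flip
Dir E: first cell '.' (not opp) -> no flip
Dir SW: first cell 'W' (not opp) -> no flip
Dir S: opp run (2,2) capped by W -> flip
Dir SE: opp run (2,3) (3,4) (4,5), next='.' -> no flip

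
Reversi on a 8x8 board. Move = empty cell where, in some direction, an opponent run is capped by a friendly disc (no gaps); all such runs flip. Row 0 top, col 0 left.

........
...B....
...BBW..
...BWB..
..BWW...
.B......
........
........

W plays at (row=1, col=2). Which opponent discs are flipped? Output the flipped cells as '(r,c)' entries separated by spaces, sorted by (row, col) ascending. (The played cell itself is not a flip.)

Answer: (2,3)

Derivation:
Dir NW: first cell '.' (not opp) -> no flip
Dir N: first cell '.' (not opp) -> no flip
Dir NE: first cell '.' (not opp) -> no flip
Dir W: first cell '.' (not opp) -> no flip
Dir E: opp run (1,3), next='.' -> no flip
Dir SW: first cell '.' (not opp) -> no flip
Dir S: first cell '.' (not opp) -> no flip
Dir SE: opp run (2,3) capped by W -> flip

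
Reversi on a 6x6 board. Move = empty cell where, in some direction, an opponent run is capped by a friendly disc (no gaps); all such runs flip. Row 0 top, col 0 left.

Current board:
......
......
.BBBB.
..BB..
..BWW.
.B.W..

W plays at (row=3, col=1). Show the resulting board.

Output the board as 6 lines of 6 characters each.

Place W at (3,1); scan 8 dirs for brackets.
Dir NW: first cell '.' (not opp) -> no flip
Dir N: opp run (2,1), next='.' -> no flip
Dir NE: opp run (2,2), next='.' -> no flip
Dir W: first cell '.' (not opp) -> no flip
Dir E: opp run (3,2) (3,3), next='.' -> no flip
Dir SW: first cell '.' (not opp) -> no flip
Dir S: first cell '.' (not opp) -> no flip
Dir SE: opp run (4,2) capped by W -> flip
All flips: (4,2)

Answer: ......
......
.BBBB.
.WBB..
..WWW.
.B.W..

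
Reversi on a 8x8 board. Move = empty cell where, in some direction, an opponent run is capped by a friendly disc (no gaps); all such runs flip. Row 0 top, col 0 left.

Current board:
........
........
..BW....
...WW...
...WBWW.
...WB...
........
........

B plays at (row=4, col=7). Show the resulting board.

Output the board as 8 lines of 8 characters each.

Place B at (4,7); scan 8 dirs for brackets.
Dir NW: first cell '.' (not opp) -> no flip
Dir N: first cell '.' (not opp) -> no flip
Dir NE: edge -> no flip
Dir W: opp run (4,6) (4,5) capped by B -> flip
Dir E: edge -> no flip
Dir SW: first cell '.' (not opp) -> no flip
Dir S: first cell '.' (not opp) -> no flip
Dir SE: edge -> no flip
All flips: (4,5) (4,6)

Answer: ........
........
..BW....
...WW...
...WBBBB
...WB...
........
........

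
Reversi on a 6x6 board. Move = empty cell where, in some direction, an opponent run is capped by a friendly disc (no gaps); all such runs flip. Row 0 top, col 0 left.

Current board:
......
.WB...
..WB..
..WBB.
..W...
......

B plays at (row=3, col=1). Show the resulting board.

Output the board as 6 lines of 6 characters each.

Place B at (3,1); scan 8 dirs for brackets.
Dir NW: first cell '.' (not opp) -> no flip
Dir N: first cell '.' (not opp) -> no flip
Dir NE: opp run (2,2), next='.' -> no flip
Dir W: first cell '.' (not opp) -> no flip
Dir E: opp run (3,2) capped by B -> flip
Dir SW: first cell '.' (not opp) -> no flip
Dir S: first cell '.' (not opp) -> no flip
Dir SE: opp run (4,2), next='.' -> no flip
All flips: (3,2)

Answer: ......
.WB...
..WB..
.BBBB.
..W...
......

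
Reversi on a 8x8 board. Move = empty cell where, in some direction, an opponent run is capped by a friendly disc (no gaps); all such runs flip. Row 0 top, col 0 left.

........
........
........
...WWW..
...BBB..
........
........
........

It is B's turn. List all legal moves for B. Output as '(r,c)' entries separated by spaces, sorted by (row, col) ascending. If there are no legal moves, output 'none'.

(2,2): flips 1 -> legal
(2,3): flips 2 -> legal
(2,4): flips 1 -> legal
(2,5): flips 2 -> legal
(2,6): flips 1 -> legal
(3,2): no bracket -> illegal
(3,6): no bracket -> illegal
(4,2): no bracket -> illegal
(4,6): no bracket -> illegal

Answer: (2,2) (2,3) (2,4) (2,5) (2,6)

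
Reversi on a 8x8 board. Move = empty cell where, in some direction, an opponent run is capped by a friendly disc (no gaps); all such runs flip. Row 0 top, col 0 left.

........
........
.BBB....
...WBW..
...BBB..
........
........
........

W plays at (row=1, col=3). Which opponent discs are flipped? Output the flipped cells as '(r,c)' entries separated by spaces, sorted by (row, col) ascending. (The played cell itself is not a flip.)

Answer: (2,3)

Derivation:
Dir NW: first cell '.' (not opp) -> no flip
Dir N: first cell '.' (not opp) -> no flip
Dir NE: first cell '.' (not opp) -> no flip
Dir W: first cell '.' (not opp) -> no flip
Dir E: first cell '.' (not opp) -> no flip
Dir SW: opp run (2,2), next='.' -> no flip
Dir S: opp run (2,3) capped by W -> flip
Dir SE: first cell '.' (not opp) -> no flip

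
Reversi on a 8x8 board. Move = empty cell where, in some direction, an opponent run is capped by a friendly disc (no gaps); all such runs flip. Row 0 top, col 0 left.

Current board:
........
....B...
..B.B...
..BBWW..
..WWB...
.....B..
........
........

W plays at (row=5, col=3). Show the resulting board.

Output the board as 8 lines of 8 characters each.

Answer: ........
....B...
..B.B...
..BBWW..
..WWW...
...W.B..
........
........

Derivation:
Place W at (5,3); scan 8 dirs for brackets.
Dir NW: first cell 'W' (not opp) -> no flip
Dir N: first cell 'W' (not opp) -> no flip
Dir NE: opp run (4,4) capped by W -> flip
Dir W: first cell '.' (not opp) -> no flip
Dir E: first cell '.' (not opp) -> no flip
Dir SW: first cell '.' (not opp) -> no flip
Dir S: first cell '.' (not opp) -> no flip
Dir SE: first cell '.' (not opp) -> no flip
All flips: (4,4)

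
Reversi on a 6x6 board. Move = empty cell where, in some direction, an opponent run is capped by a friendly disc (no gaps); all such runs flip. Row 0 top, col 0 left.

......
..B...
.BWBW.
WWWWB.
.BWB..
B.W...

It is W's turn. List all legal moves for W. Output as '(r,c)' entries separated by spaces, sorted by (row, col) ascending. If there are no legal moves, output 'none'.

Answer: (0,2) (0,3) (1,0) (1,1) (1,3) (1,4) (2,0) (2,5) (3,5) (4,0) (4,4) (5,1) (5,3) (5,4)

Derivation:
(0,1): no bracket -> illegal
(0,2): flips 1 -> legal
(0,3): flips 2 -> legal
(1,0): flips 1 -> legal
(1,1): flips 1 -> legal
(1,3): flips 1 -> legal
(1,4): flips 1 -> legal
(2,0): flips 1 -> legal
(2,5): flips 2 -> legal
(3,5): flips 1 -> legal
(4,0): flips 1 -> legal
(4,4): flips 2 -> legal
(4,5): no bracket -> illegal
(5,1): flips 1 -> legal
(5,3): flips 1 -> legal
(5,4): flips 1 -> legal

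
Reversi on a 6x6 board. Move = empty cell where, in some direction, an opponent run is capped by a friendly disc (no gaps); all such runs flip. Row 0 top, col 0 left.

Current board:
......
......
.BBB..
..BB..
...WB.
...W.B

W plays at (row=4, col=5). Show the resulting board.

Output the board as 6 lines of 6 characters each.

Place W at (4,5); scan 8 dirs for brackets.
Dir NW: first cell '.' (not opp) -> no flip
Dir N: first cell '.' (not opp) -> no flip
Dir NE: edge -> no flip
Dir W: opp run (4,4) capped by W -> flip
Dir E: edge -> no flip
Dir SW: first cell '.' (not opp) -> no flip
Dir S: opp run (5,5), next=edge -> no flip
Dir SE: edge -> no flip
All flips: (4,4)

Answer: ......
......
.BBB..
..BB..
...WWW
...W.B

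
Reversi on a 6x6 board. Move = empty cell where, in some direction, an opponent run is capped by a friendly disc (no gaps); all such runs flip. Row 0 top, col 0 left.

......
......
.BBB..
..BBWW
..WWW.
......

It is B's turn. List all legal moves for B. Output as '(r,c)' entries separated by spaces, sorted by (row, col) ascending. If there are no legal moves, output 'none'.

(2,4): no bracket -> illegal
(2,5): no bracket -> illegal
(3,1): no bracket -> illegal
(4,1): no bracket -> illegal
(4,5): flips 1 -> legal
(5,1): flips 1 -> legal
(5,2): flips 1 -> legal
(5,3): flips 1 -> legal
(5,4): flips 1 -> legal
(5,5): flips 1 -> legal

Answer: (4,5) (5,1) (5,2) (5,3) (5,4) (5,5)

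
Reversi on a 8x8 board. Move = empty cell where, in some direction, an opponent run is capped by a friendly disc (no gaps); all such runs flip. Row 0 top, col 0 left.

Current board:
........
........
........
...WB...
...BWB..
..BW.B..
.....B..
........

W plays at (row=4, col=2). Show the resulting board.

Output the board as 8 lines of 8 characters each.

Place W at (4,2); scan 8 dirs for brackets.
Dir NW: first cell '.' (not opp) -> no flip
Dir N: first cell '.' (not opp) -> no flip
Dir NE: first cell 'W' (not opp) -> no flip
Dir W: first cell '.' (not opp) -> no flip
Dir E: opp run (4,3) capped by W -> flip
Dir SW: first cell '.' (not opp) -> no flip
Dir S: opp run (5,2), next='.' -> no flip
Dir SE: first cell 'W' (not opp) -> no flip
All flips: (4,3)

Answer: ........
........
........
...WB...
..WWWB..
..BW.B..
.....B..
........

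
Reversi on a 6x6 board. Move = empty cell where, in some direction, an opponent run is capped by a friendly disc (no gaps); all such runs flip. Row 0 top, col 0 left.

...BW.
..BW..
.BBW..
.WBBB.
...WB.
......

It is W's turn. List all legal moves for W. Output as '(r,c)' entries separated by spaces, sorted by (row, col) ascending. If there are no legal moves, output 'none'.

(0,1): flips 1 -> legal
(0,2): flips 1 -> legal
(1,0): flips 2 -> legal
(1,1): flips 2 -> legal
(1,4): no bracket -> illegal
(2,0): flips 2 -> legal
(2,4): no bracket -> illegal
(2,5): flips 1 -> legal
(3,0): no bracket -> illegal
(3,5): flips 3 -> legal
(4,1): flips 1 -> legal
(4,2): no bracket -> illegal
(4,5): flips 2 -> legal
(5,3): no bracket -> illegal
(5,4): no bracket -> illegal
(5,5): no bracket -> illegal

Answer: (0,1) (0,2) (1,0) (1,1) (2,0) (2,5) (3,5) (4,1) (4,5)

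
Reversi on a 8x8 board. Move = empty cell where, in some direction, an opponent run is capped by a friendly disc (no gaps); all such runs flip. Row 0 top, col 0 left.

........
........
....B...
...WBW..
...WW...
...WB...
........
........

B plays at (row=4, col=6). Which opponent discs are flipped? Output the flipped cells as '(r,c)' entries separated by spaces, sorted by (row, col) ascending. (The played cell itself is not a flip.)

Dir NW: opp run (3,5) capped by B -> flip
Dir N: first cell '.' (not opp) -> no flip
Dir NE: first cell '.' (not opp) -> no flip
Dir W: first cell '.' (not opp) -> no flip
Dir E: first cell '.' (not opp) -> no flip
Dir SW: first cell '.' (not opp) -> no flip
Dir S: first cell '.' (not opp) -> no flip
Dir SE: first cell '.' (not opp) -> no flip

Answer: (3,5)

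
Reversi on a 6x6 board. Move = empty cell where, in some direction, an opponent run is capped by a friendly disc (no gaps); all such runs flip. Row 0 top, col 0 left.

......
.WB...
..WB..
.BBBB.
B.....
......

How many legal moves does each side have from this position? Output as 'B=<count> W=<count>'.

Answer: B=4 W=5

Derivation:
-- B to move --
(0,0): flips 2 -> legal
(0,1): no bracket -> illegal
(0,2): no bracket -> illegal
(1,0): flips 1 -> legal
(1,3): flips 1 -> legal
(2,0): no bracket -> illegal
(2,1): flips 1 -> legal
B mobility = 4
-- W to move --
(0,1): no bracket -> illegal
(0,2): flips 1 -> legal
(0,3): no bracket -> illegal
(1,3): flips 1 -> legal
(1,4): no bracket -> illegal
(2,0): no bracket -> illegal
(2,1): no bracket -> illegal
(2,4): flips 1 -> legal
(2,5): no bracket -> illegal
(3,0): no bracket -> illegal
(3,5): no bracket -> illegal
(4,1): no bracket -> illegal
(4,2): flips 1 -> legal
(4,3): no bracket -> illegal
(4,4): flips 1 -> legal
(4,5): no bracket -> illegal
(5,0): no bracket -> illegal
(5,1): no bracket -> illegal
W mobility = 5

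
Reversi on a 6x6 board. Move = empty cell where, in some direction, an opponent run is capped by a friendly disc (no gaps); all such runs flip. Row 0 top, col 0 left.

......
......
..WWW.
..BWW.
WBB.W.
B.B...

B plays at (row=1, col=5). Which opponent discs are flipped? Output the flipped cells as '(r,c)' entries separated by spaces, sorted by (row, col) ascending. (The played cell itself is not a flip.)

Dir NW: first cell '.' (not opp) -> no flip
Dir N: first cell '.' (not opp) -> no flip
Dir NE: edge -> no flip
Dir W: first cell '.' (not opp) -> no flip
Dir E: edge -> no flip
Dir SW: opp run (2,4) (3,3) capped by B -> flip
Dir S: first cell '.' (not opp) -> no flip
Dir SE: edge -> no flip

Answer: (2,4) (3,3)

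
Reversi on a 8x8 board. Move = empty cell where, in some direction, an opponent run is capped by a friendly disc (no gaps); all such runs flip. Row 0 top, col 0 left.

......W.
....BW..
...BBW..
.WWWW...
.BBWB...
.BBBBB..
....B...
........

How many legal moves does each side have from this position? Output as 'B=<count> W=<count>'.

Answer: B=7 W=17

Derivation:
-- B to move --
(0,4): no bracket -> illegal
(0,5): no bracket -> illegal
(0,7): no bracket -> illegal
(1,6): flips 4 -> legal
(1,7): no bracket -> illegal
(2,0): flips 1 -> legal
(2,1): flips 3 -> legal
(2,2): flips 2 -> legal
(2,6): flips 1 -> legal
(3,0): no bracket -> illegal
(3,5): no bracket -> illegal
(3,6): flips 1 -> legal
(4,0): no bracket -> illegal
(4,5): flips 1 -> legal
B mobility = 7
-- W to move --
(0,3): flips 1 -> legal
(0,4): flips 2 -> legal
(0,5): flips 2 -> legal
(1,2): flips 1 -> legal
(1,3): flips 2 -> legal
(2,2): flips 2 -> legal
(3,0): no bracket -> illegal
(3,5): no bracket -> illegal
(4,0): flips 2 -> legal
(4,5): flips 1 -> legal
(4,6): no bracket -> illegal
(5,0): flips 1 -> legal
(5,6): no bracket -> illegal
(6,0): flips 2 -> legal
(6,1): flips 3 -> legal
(6,2): flips 2 -> legal
(6,3): flips 1 -> legal
(6,5): flips 1 -> legal
(6,6): flips 2 -> legal
(7,3): no bracket -> illegal
(7,4): flips 3 -> legal
(7,5): flips 3 -> legal
W mobility = 17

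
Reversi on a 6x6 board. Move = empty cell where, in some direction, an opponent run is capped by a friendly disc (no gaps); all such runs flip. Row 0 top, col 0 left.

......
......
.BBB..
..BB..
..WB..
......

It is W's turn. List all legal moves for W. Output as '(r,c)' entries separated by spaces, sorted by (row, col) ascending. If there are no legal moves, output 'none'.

Answer: (1,2) (2,4) (4,4)

Derivation:
(1,0): no bracket -> illegal
(1,1): no bracket -> illegal
(1,2): flips 2 -> legal
(1,3): no bracket -> illegal
(1,4): no bracket -> illegal
(2,0): no bracket -> illegal
(2,4): flips 1 -> legal
(3,0): no bracket -> illegal
(3,1): no bracket -> illegal
(3,4): no bracket -> illegal
(4,1): no bracket -> illegal
(4,4): flips 1 -> legal
(5,2): no bracket -> illegal
(5,3): no bracket -> illegal
(5,4): no bracket -> illegal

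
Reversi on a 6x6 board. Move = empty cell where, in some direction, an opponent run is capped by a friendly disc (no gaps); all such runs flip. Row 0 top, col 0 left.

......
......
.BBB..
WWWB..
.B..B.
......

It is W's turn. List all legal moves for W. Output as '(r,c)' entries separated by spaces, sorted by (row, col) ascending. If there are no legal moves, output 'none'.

Answer: (1,0) (1,1) (1,2) (1,3) (1,4) (3,4) (5,0) (5,1) (5,2)

Derivation:
(1,0): flips 1 -> legal
(1,1): flips 1 -> legal
(1,2): flips 2 -> legal
(1,3): flips 1 -> legal
(1,4): flips 1 -> legal
(2,0): no bracket -> illegal
(2,4): no bracket -> illegal
(3,4): flips 1 -> legal
(3,5): no bracket -> illegal
(4,0): no bracket -> illegal
(4,2): no bracket -> illegal
(4,3): no bracket -> illegal
(4,5): no bracket -> illegal
(5,0): flips 1 -> legal
(5,1): flips 1 -> legal
(5,2): flips 1 -> legal
(5,3): no bracket -> illegal
(5,4): no bracket -> illegal
(5,5): no bracket -> illegal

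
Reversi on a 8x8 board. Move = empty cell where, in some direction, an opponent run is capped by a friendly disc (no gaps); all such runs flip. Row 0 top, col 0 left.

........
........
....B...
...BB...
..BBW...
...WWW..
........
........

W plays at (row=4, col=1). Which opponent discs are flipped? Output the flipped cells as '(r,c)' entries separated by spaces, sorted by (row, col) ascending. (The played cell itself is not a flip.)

Dir NW: first cell '.' (not opp) -> no flip
Dir N: first cell '.' (not opp) -> no flip
Dir NE: first cell '.' (not opp) -> no flip
Dir W: first cell '.' (not opp) -> no flip
Dir E: opp run (4,2) (4,3) capped by W -> flip
Dir SW: first cell '.' (not opp) -> no flip
Dir S: first cell '.' (not opp) -> no flip
Dir SE: first cell '.' (not opp) -> no flip

Answer: (4,2) (4,3)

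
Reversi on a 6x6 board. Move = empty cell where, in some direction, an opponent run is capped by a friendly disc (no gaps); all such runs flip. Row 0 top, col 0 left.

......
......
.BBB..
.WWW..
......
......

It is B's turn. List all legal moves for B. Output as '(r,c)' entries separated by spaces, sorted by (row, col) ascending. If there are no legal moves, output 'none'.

Answer: (4,0) (4,1) (4,2) (4,3) (4,4)

Derivation:
(2,0): no bracket -> illegal
(2,4): no bracket -> illegal
(3,0): no bracket -> illegal
(3,4): no bracket -> illegal
(4,0): flips 1 -> legal
(4,1): flips 2 -> legal
(4,2): flips 1 -> legal
(4,3): flips 2 -> legal
(4,4): flips 1 -> legal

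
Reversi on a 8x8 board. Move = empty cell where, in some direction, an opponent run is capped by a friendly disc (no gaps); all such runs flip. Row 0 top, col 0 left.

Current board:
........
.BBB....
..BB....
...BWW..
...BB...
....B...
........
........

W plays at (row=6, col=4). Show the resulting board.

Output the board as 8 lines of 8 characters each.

Place W at (6,4); scan 8 dirs for brackets.
Dir NW: first cell '.' (not opp) -> no flip
Dir N: opp run (5,4) (4,4) capped by W -> flip
Dir NE: first cell '.' (not opp) -> no flip
Dir W: first cell '.' (not opp) -> no flip
Dir E: first cell '.' (not opp) -> no flip
Dir SW: first cell '.' (not opp) -> no flip
Dir S: first cell '.' (not opp) -> no flip
Dir SE: first cell '.' (not opp) -> no flip
All flips: (4,4) (5,4)

Answer: ........
.BBB....
..BB....
...BWW..
...BW...
....W...
....W...
........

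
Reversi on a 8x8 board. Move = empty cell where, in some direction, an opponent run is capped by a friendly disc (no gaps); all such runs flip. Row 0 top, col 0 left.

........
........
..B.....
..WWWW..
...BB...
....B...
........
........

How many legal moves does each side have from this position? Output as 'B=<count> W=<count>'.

Answer: B=6 W=7

Derivation:
-- B to move --
(2,1): flips 1 -> legal
(2,3): flips 1 -> legal
(2,4): flips 1 -> legal
(2,5): flips 1 -> legal
(2,6): flips 1 -> legal
(3,1): no bracket -> illegal
(3,6): no bracket -> illegal
(4,1): no bracket -> illegal
(4,2): flips 1 -> legal
(4,5): no bracket -> illegal
(4,6): no bracket -> illegal
B mobility = 6
-- W to move --
(1,1): flips 1 -> legal
(1,2): flips 1 -> legal
(1,3): no bracket -> illegal
(2,1): no bracket -> illegal
(2,3): no bracket -> illegal
(3,1): no bracket -> illegal
(4,2): no bracket -> illegal
(4,5): no bracket -> illegal
(5,2): flips 1 -> legal
(5,3): flips 2 -> legal
(5,5): flips 1 -> legal
(6,3): no bracket -> illegal
(6,4): flips 2 -> legal
(6,5): flips 2 -> legal
W mobility = 7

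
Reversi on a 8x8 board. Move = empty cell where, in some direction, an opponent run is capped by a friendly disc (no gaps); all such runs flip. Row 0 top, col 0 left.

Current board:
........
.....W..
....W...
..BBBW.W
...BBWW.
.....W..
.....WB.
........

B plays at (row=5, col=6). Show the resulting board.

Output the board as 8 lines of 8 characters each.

Place B at (5,6); scan 8 dirs for brackets.
Dir NW: opp run (4,5) capped by B -> flip
Dir N: opp run (4,6), next='.' -> no flip
Dir NE: first cell '.' (not opp) -> no flip
Dir W: opp run (5,5), next='.' -> no flip
Dir E: first cell '.' (not opp) -> no flip
Dir SW: opp run (6,5), next='.' -> no flip
Dir S: first cell 'B' (not opp) -> no flip
Dir SE: first cell '.' (not opp) -> no flip
All flips: (4,5)

Answer: ........
.....W..
....W...
..BBBW.W
...BBBW.
.....WB.
.....WB.
........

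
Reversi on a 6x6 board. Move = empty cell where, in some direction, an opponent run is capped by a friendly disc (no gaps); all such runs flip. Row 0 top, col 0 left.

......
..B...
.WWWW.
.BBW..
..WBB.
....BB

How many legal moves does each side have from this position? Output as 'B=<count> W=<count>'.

-- B to move --
(1,0): flips 1 -> legal
(1,1): flips 3 -> legal
(1,3): flips 3 -> legal
(1,4): flips 1 -> legal
(1,5): no bracket -> illegal
(2,0): no bracket -> illegal
(2,5): no bracket -> illegal
(3,0): flips 1 -> legal
(3,4): flips 2 -> legal
(3,5): no bracket -> illegal
(4,1): flips 1 -> legal
(5,1): no bracket -> illegal
(5,2): flips 1 -> legal
(5,3): flips 1 -> legal
B mobility = 9
-- W to move --
(0,1): flips 1 -> legal
(0,2): flips 1 -> legal
(0,3): flips 1 -> legal
(1,1): no bracket -> illegal
(1,3): no bracket -> illegal
(2,0): flips 1 -> legal
(3,0): flips 2 -> legal
(3,4): no bracket -> illegal
(3,5): no bracket -> illegal
(4,0): flips 1 -> legal
(4,1): flips 2 -> legal
(4,5): flips 2 -> legal
(5,2): no bracket -> illegal
(5,3): flips 1 -> legal
W mobility = 9

Answer: B=9 W=9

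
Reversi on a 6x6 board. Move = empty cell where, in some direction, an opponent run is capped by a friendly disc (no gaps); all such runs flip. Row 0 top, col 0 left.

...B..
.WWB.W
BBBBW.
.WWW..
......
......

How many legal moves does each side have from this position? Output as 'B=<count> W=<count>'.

-- B to move --
(0,0): flips 1 -> legal
(0,1): flips 2 -> legal
(0,2): flips 2 -> legal
(0,4): no bracket -> illegal
(0,5): no bracket -> illegal
(1,0): flips 2 -> legal
(1,4): no bracket -> illegal
(2,5): flips 1 -> legal
(3,0): no bracket -> illegal
(3,4): no bracket -> illegal
(3,5): flips 1 -> legal
(4,0): flips 1 -> legal
(4,1): flips 2 -> legal
(4,2): flips 2 -> legal
(4,3): flips 2 -> legal
(4,4): flips 1 -> legal
B mobility = 11
-- W to move --
(0,2): flips 1 -> legal
(0,4): flips 2 -> legal
(1,0): flips 1 -> legal
(1,4): flips 2 -> legal
(3,0): flips 1 -> legal
(3,4): flips 1 -> legal
W mobility = 6

Answer: B=11 W=6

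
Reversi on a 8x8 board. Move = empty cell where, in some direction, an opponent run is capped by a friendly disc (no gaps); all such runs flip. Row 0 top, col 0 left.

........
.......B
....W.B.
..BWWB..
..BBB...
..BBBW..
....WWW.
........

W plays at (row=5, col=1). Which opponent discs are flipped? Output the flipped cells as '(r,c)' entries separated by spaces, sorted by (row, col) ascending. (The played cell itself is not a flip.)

Answer: (4,2) (5,2) (5,3) (5,4)

Derivation:
Dir NW: first cell '.' (not opp) -> no flip
Dir N: first cell '.' (not opp) -> no flip
Dir NE: opp run (4,2) capped by W -> flip
Dir W: first cell '.' (not opp) -> no flip
Dir E: opp run (5,2) (5,3) (5,4) capped by W -> flip
Dir SW: first cell '.' (not opp) -> no flip
Dir S: first cell '.' (not opp) -> no flip
Dir SE: first cell '.' (not opp) -> no flip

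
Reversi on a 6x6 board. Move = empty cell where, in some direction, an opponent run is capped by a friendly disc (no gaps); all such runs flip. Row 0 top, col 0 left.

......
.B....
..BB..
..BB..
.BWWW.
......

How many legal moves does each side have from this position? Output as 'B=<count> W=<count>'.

-- B to move --
(3,1): no bracket -> illegal
(3,4): no bracket -> illegal
(3,5): no bracket -> illegal
(4,5): flips 3 -> legal
(5,1): flips 1 -> legal
(5,2): flips 1 -> legal
(5,3): flips 1 -> legal
(5,4): flips 1 -> legal
(5,5): flips 1 -> legal
B mobility = 6
-- W to move --
(0,0): flips 3 -> legal
(0,1): no bracket -> illegal
(0,2): no bracket -> illegal
(1,0): no bracket -> illegal
(1,2): flips 2 -> legal
(1,3): flips 2 -> legal
(1,4): no bracket -> illegal
(2,0): no bracket -> illegal
(2,1): flips 1 -> legal
(2,4): flips 1 -> legal
(3,0): no bracket -> illegal
(3,1): no bracket -> illegal
(3,4): no bracket -> illegal
(4,0): flips 1 -> legal
(5,0): no bracket -> illegal
(5,1): no bracket -> illegal
(5,2): no bracket -> illegal
W mobility = 6

Answer: B=6 W=6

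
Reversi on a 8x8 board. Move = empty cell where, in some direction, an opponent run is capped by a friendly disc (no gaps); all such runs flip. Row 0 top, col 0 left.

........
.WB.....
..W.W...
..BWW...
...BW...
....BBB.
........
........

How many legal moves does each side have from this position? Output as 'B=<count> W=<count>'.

Answer: B=7 W=8

Derivation:
-- B to move --
(0,0): flips 4 -> legal
(0,1): no bracket -> illegal
(0,2): no bracket -> illegal
(1,0): flips 1 -> legal
(1,3): no bracket -> illegal
(1,4): flips 3 -> legal
(1,5): no bracket -> illegal
(2,0): no bracket -> illegal
(2,1): no bracket -> illegal
(2,3): flips 1 -> legal
(2,5): flips 1 -> legal
(3,1): no bracket -> illegal
(3,5): flips 2 -> legal
(4,2): no bracket -> illegal
(4,5): flips 1 -> legal
(5,3): no bracket -> illegal
B mobility = 7
-- W to move --
(0,1): no bracket -> illegal
(0,2): flips 1 -> legal
(0,3): no bracket -> illegal
(1,3): flips 1 -> legal
(2,1): no bracket -> illegal
(2,3): no bracket -> illegal
(3,1): flips 1 -> legal
(4,1): no bracket -> illegal
(4,2): flips 2 -> legal
(4,5): no bracket -> illegal
(4,6): no bracket -> illegal
(4,7): no bracket -> illegal
(5,2): flips 1 -> legal
(5,3): flips 1 -> legal
(5,7): no bracket -> illegal
(6,3): no bracket -> illegal
(6,4): flips 1 -> legal
(6,5): no bracket -> illegal
(6,6): flips 1 -> legal
(6,7): no bracket -> illegal
W mobility = 8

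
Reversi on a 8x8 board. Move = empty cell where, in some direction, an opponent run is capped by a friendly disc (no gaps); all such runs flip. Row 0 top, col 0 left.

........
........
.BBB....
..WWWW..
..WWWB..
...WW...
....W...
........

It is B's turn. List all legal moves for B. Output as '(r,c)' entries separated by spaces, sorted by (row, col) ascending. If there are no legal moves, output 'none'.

(2,4): no bracket -> illegal
(2,5): flips 1 -> legal
(2,6): no bracket -> illegal
(3,1): no bracket -> illegal
(3,6): no bracket -> illegal
(4,1): flips 4 -> legal
(4,6): no bracket -> illegal
(5,1): no bracket -> illegal
(5,2): flips 2 -> legal
(5,5): flips 2 -> legal
(6,2): no bracket -> illegal
(6,3): flips 4 -> legal
(6,5): flips 3 -> legal
(7,3): no bracket -> illegal
(7,4): no bracket -> illegal
(7,5): no bracket -> illegal

Answer: (2,5) (4,1) (5,2) (5,5) (6,3) (6,5)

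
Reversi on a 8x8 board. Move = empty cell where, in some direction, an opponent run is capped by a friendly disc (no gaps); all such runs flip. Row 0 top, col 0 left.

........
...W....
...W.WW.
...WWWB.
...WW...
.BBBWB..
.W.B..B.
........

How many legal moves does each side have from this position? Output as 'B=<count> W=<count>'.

-- B to move --
(0,2): no bracket -> illegal
(0,3): flips 4 -> legal
(0,4): no bracket -> illegal
(1,2): no bracket -> illegal
(1,4): flips 1 -> legal
(1,5): no bracket -> illegal
(1,6): flips 4 -> legal
(1,7): flips 3 -> legal
(2,2): flips 2 -> legal
(2,4): no bracket -> illegal
(2,7): no bracket -> illegal
(3,2): flips 3 -> legal
(3,7): no bracket -> illegal
(4,2): no bracket -> illegal
(4,5): flips 1 -> legal
(4,6): no bracket -> illegal
(5,0): no bracket -> illegal
(6,0): no bracket -> illegal
(6,2): no bracket -> illegal
(6,4): no bracket -> illegal
(6,5): no bracket -> illegal
(7,0): flips 1 -> legal
(7,1): flips 1 -> legal
(7,2): no bracket -> illegal
B mobility = 9
-- W to move --
(2,7): no bracket -> illegal
(3,7): flips 1 -> legal
(4,0): no bracket -> illegal
(4,1): flips 1 -> legal
(4,2): no bracket -> illegal
(4,5): no bracket -> illegal
(4,6): flips 1 -> legal
(4,7): flips 1 -> legal
(5,0): flips 3 -> legal
(5,6): flips 1 -> legal
(5,7): no bracket -> illegal
(6,0): no bracket -> illegal
(6,2): flips 1 -> legal
(6,4): no bracket -> illegal
(6,5): no bracket -> illegal
(6,7): no bracket -> illegal
(7,2): flips 1 -> legal
(7,3): flips 2 -> legal
(7,4): no bracket -> illegal
(7,5): no bracket -> illegal
(7,6): no bracket -> illegal
(7,7): flips 2 -> legal
W mobility = 10

Answer: B=9 W=10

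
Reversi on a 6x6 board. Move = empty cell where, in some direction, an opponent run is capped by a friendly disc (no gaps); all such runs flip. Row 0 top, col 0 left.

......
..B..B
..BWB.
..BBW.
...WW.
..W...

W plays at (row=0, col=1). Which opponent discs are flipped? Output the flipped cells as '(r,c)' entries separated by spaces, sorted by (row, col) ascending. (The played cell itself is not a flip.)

Dir NW: edge -> no flip
Dir N: edge -> no flip
Dir NE: edge -> no flip
Dir W: first cell '.' (not opp) -> no flip
Dir E: first cell '.' (not opp) -> no flip
Dir SW: first cell '.' (not opp) -> no flip
Dir S: first cell '.' (not opp) -> no flip
Dir SE: opp run (1,2) capped by W -> flip

Answer: (1,2)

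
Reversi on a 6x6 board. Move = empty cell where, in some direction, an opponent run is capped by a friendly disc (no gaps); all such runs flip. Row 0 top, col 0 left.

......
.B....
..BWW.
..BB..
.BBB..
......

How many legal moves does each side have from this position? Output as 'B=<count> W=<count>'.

-- B to move --
(1,2): no bracket -> illegal
(1,3): flips 1 -> legal
(1,4): flips 1 -> legal
(1,5): flips 1 -> legal
(2,5): flips 2 -> legal
(3,4): no bracket -> illegal
(3,5): no bracket -> illegal
B mobility = 4
-- W to move --
(0,0): no bracket -> illegal
(0,1): no bracket -> illegal
(0,2): no bracket -> illegal
(1,0): no bracket -> illegal
(1,2): no bracket -> illegal
(1,3): no bracket -> illegal
(2,0): no bracket -> illegal
(2,1): flips 1 -> legal
(3,0): no bracket -> illegal
(3,1): no bracket -> illegal
(3,4): no bracket -> illegal
(4,0): no bracket -> illegal
(4,4): no bracket -> illegal
(5,0): flips 2 -> legal
(5,1): flips 2 -> legal
(5,2): no bracket -> illegal
(5,3): flips 2 -> legal
(5,4): no bracket -> illegal
W mobility = 4

Answer: B=4 W=4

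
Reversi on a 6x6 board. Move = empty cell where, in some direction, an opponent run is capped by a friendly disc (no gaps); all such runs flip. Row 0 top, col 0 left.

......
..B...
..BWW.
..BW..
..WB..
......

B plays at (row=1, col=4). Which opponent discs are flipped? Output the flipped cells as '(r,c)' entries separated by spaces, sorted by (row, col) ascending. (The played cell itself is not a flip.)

Dir NW: first cell '.' (not opp) -> no flip
Dir N: first cell '.' (not opp) -> no flip
Dir NE: first cell '.' (not opp) -> no flip
Dir W: first cell '.' (not opp) -> no flip
Dir E: first cell '.' (not opp) -> no flip
Dir SW: opp run (2,3) capped by B -> flip
Dir S: opp run (2,4), next='.' -> no flip
Dir SE: first cell '.' (not opp) -> no flip

Answer: (2,3)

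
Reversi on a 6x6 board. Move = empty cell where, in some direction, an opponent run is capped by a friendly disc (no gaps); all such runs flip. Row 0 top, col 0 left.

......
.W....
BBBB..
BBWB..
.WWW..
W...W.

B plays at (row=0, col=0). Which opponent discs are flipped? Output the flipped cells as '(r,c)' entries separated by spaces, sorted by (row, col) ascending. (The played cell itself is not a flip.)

Answer: (1,1)

Derivation:
Dir NW: edge -> no flip
Dir N: edge -> no flip
Dir NE: edge -> no flip
Dir W: edge -> no flip
Dir E: first cell '.' (not opp) -> no flip
Dir SW: edge -> no flip
Dir S: first cell '.' (not opp) -> no flip
Dir SE: opp run (1,1) capped by B -> flip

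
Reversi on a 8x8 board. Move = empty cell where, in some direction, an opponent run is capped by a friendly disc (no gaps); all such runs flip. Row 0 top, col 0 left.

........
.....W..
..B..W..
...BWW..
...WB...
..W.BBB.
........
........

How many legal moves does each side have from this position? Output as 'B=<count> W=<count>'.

Answer: B=6 W=6

Derivation:
-- B to move --
(0,4): no bracket -> illegal
(0,5): no bracket -> illegal
(0,6): no bracket -> illegal
(1,4): no bracket -> illegal
(1,6): no bracket -> illegal
(2,3): no bracket -> illegal
(2,4): flips 1 -> legal
(2,6): flips 1 -> legal
(3,2): flips 1 -> legal
(3,6): flips 2 -> legal
(4,1): no bracket -> illegal
(4,2): flips 1 -> legal
(4,5): no bracket -> illegal
(4,6): no bracket -> illegal
(5,1): no bracket -> illegal
(5,3): flips 1 -> legal
(6,1): no bracket -> illegal
(6,2): no bracket -> illegal
(6,3): no bracket -> illegal
B mobility = 6
-- W to move --
(1,1): no bracket -> illegal
(1,2): no bracket -> illegal
(1,3): no bracket -> illegal
(2,1): no bracket -> illegal
(2,3): flips 1 -> legal
(2,4): no bracket -> illegal
(3,1): no bracket -> illegal
(3,2): flips 1 -> legal
(4,2): no bracket -> illegal
(4,5): flips 1 -> legal
(4,6): no bracket -> illegal
(4,7): no bracket -> illegal
(5,3): flips 1 -> legal
(5,7): no bracket -> illegal
(6,3): no bracket -> illegal
(6,4): flips 2 -> legal
(6,5): flips 1 -> legal
(6,6): no bracket -> illegal
(6,7): no bracket -> illegal
W mobility = 6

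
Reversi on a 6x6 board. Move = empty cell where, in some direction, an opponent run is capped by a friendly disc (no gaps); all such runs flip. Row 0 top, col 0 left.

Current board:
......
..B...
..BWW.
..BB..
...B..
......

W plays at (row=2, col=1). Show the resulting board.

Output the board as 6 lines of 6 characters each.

Answer: ......
..B...
.WWWW.
..BB..
...B..
......

Derivation:
Place W at (2,1); scan 8 dirs for brackets.
Dir NW: first cell '.' (not opp) -> no flip
Dir N: first cell '.' (not opp) -> no flip
Dir NE: opp run (1,2), next='.' -> no flip
Dir W: first cell '.' (not opp) -> no flip
Dir E: opp run (2,2) capped by W -> flip
Dir SW: first cell '.' (not opp) -> no flip
Dir S: first cell '.' (not opp) -> no flip
Dir SE: opp run (3,2) (4,3), next='.' -> no flip
All flips: (2,2)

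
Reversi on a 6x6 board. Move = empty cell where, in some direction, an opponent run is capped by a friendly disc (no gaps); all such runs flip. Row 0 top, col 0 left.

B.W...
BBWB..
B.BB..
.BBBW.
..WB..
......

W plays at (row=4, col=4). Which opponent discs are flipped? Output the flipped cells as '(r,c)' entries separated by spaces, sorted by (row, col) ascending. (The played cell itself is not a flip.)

Dir NW: opp run (3,3) (2,2) (1,1) (0,0), next=edge -> no flip
Dir N: first cell 'W' (not opp) -> no flip
Dir NE: first cell '.' (not opp) -> no flip
Dir W: opp run (4,3) capped by W -> flip
Dir E: first cell '.' (not opp) -> no flip
Dir SW: first cell '.' (not opp) -> no flip
Dir S: first cell '.' (not opp) -> no flip
Dir SE: first cell '.' (not opp) -> no flip

Answer: (4,3)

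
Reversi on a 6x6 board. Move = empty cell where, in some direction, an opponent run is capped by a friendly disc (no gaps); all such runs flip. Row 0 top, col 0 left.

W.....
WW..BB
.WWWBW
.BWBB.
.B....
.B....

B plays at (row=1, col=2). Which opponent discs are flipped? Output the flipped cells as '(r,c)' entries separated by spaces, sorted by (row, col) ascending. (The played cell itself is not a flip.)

Dir NW: first cell '.' (not opp) -> no flip
Dir N: first cell '.' (not opp) -> no flip
Dir NE: first cell '.' (not opp) -> no flip
Dir W: opp run (1,1) (1,0), next=edge -> no flip
Dir E: first cell '.' (not opp) -> no flip
Dir SW: opp run (2,1), next='.' -> no flip
Dir S: opp run (2,2) (3,2), next='.' -> no flip
Dir SE: opp run (2,3) capped by B -> flip

Answer: (2,3)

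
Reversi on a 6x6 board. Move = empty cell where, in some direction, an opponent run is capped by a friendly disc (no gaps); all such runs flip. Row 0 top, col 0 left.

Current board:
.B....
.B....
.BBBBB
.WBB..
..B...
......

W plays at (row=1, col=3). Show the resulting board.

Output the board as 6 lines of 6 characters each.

Place W at (1,3); scan 8 dirs for brackets.
Dir NW: first cell '.' (not opp) -> no flip
Dir N: first cell '.' (not opp) -> no flip
Dir NE: first cell '.' (not opp) -> no flip
Dir W: first cell '.' (not opp) -> no flip
Dir E: first cell '.' (not opp) -> no flip
Dir SW: opp run (2,2) capped by W -> flip
Dir S: opp run (2,3) (3,3), next='.' -> no flip
Dir SE: opp run (2,4), next='.' -> no flip
All flips: (2,2)

Answer: .B....
.B.W..
.BWBBB
.WBB..
..B...
......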